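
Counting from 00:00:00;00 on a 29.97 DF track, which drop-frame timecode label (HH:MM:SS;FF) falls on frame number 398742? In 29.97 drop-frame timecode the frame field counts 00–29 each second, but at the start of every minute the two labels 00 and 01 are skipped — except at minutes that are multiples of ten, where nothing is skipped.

03:41:44;20

Each 10-minute DF block holds 10 × 60 × 30 − 9 × 2 = 17982 frames. 398742 ÷ 17982 → 22 full blocks, remainder 3138.
Within the partial block the first minute is 1800 frames and each further minute 1798, so 1 further minute boundary passed. Total skipped labels = 18 × 22 + 2 × 1 = 398.
Non-drop label index = 398742 + 398 = 399140; at 30 labels/s that is 03:41:44:20, i.e. DF 03:41:44;20.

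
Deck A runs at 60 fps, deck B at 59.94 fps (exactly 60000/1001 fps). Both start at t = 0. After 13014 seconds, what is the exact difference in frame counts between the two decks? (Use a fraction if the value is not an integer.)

780840/1001 frames

A emits 60 × 13014 = 780840 frames; B emits 60000/1001 × 13014 = 780840000/1001.
Difference = 780840/1001 frames (≈ 780.0599); B is behind A.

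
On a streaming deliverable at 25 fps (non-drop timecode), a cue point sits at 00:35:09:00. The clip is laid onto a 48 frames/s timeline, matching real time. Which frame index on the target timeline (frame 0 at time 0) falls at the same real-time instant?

Source frame index: (0×3600 + 35×60 + 9) × 25 + 0 = 52725.
Real time: 52725 / (25) = 2109 s.
Target frame: (2109) × (48) = 101232.

frame 101232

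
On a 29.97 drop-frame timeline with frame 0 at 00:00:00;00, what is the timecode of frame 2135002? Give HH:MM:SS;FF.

Ten DF minutes hold 17982 frames, so frame 2135002 lies in block 118 (frames 2121876–2139857) with 13126 frames into that block.
The block's first minute is 1800 frames and the rest 1798 each; 13126 frames reaches minute 7, so 118 × 18 + 7 × 2 = 2138 labels have been skipped so far.
Adding those back, label number 2135002 + 2138 = 2137140 at 30 labels/s is 71238 s + 0 f = 19 h 47 min 18 s frame 0, i.e. 19:47:18;00.

19:47:18;00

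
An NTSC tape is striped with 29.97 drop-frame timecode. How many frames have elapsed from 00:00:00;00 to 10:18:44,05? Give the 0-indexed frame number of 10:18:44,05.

1112611

Complete 10-minute blocks: 61, each 17982 frames → 1096902.
Remaining 8 whole minutes in the current block: 1800 + 7 × 1798 = 14386 frames.
Within the current minute: 44 × 30 + 5 − 2 = 1323 (labels ;00/;01 skipped at this minute). Total = 1096902 + 14386 + 1323 = 1112611.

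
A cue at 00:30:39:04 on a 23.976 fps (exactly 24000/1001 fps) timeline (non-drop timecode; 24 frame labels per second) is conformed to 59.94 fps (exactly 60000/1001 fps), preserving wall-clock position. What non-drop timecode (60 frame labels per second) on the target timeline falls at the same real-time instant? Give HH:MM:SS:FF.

00:30:39:10

Source frame index: (0×3600 + 30×60 + 39) × 24 + 4 = 44140.
Real time: 44140 / (24000/1001) = 2209207/1200 s.
Target frame: (2209207/1200) × (60000/1001) = 110350.
At 60 labels/s: frame 110350 → 00:30:39:10.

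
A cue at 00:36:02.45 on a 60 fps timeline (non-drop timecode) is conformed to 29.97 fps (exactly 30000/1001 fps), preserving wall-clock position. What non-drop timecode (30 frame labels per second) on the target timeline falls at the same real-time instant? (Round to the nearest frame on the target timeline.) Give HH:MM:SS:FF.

Source frame index: (0×3600 + 36×60 + 2) × 60 + 45 = 129765.
Real time: 129765 / (60) = 8651/4 s.
Target frame: (8651/4) × (30000/1001) = 64882500/1001 ≈ 64817.682 → 64818.
At 30 labels/s: frame 64818 → 00:36:00:18.

00:36:00:18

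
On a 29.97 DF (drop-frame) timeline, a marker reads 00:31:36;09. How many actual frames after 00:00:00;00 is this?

As if non-drop at 30 labels/s: (0 × 3600 + 31 × 60 + 36) × 30 + 9 = 56889.
Minute boundaries passed: 31; those not divisible by 10: 31 − 3 = 28; dropped labels = 2 × 28 = 56.
Actual frame index = 56889 − 56 = 56833.

56833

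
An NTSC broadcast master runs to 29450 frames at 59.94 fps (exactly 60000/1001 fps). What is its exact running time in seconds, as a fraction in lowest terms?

Running time = 29450 ÷ (60000/1001) = 29450 × 1001/60000 = 589589/1200 s.

589589/1200 seconds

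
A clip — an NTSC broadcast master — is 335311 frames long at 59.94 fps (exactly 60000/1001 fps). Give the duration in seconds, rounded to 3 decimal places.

Running time = 335311 × 1001/60000 = 335646311/60000 s ≈ 5594.105 s.

5594.105 seconds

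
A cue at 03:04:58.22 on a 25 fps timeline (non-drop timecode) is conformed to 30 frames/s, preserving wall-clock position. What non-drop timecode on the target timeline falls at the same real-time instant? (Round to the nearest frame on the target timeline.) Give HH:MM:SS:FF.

03:04:58:26

Source frame index: (3×3600 + 4×60 + 58) × 25 + 22 = 277472.
Real time: 277472 / (25) = 277472/25 s.
Target frame: (277472/25) × (30) = 1664832/5 ≈ 332966.400 → 332966.
At 30 labels/s: frame 332966 → 03:04:58:26.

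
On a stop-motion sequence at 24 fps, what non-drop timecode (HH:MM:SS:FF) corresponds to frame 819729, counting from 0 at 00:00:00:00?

09:29:15:09

819729 ÷ 24 = 34155 full seconds, remainder 9 frames.
34155 s = 9 h 29 min 15 s.
Timecode: 09:29:15:09.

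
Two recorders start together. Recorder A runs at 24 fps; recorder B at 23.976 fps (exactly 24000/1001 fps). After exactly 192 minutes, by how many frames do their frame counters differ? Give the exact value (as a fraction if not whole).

192 min = 11520 s.
A emits 24 × 11520 = 276480 frames; B emits 24000/1001 × 11520 = 276480000/1001.
Difference = 276480/1001 frames (≈ 276.2038); B is behind A.

276480/1001 frames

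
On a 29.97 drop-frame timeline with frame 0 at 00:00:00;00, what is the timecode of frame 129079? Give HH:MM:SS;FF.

01:11:46;27

Each 10-minute DF block holds 10 × 60 × 30 − 9 × 2 = 17982 frames. 129079 ÷ 17982 → 7 full blocks, remainder 3205.
Within the partial block the first minute is 1800 frames and each further minute 1798, so 1 further minute boundary passed. Total skipped labels = 18 × 7 + 2 × 1 = 128.
Non-drop label index = 129079 + 128 = 129207; at 30 labels/s that is 01:11:46:27, i.e. DF 01:11:46;27.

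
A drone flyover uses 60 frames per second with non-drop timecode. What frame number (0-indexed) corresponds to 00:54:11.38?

Total seconds to the label: (0 × 3600 + 54 × 60 + 11) = 3251.
Frame index = 3251 × 60 + 38 = 195098.

frame 195098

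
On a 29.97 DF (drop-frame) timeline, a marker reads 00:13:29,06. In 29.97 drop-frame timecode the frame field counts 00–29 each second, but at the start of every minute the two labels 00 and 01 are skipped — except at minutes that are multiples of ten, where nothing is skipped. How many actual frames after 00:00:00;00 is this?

Complete 10-minute blocks: 1, each 17982 frames → 17982.
Remaining 3 whole minutes in the current block: 1800 + 2 × 1798 = 5396 frames.
Within the current minute: 29 × 30 + 6 − 2 = 874 (labels ;00/;01 skipped at this minute). Total = 17982 + 5396 + 874 = 24252.

24252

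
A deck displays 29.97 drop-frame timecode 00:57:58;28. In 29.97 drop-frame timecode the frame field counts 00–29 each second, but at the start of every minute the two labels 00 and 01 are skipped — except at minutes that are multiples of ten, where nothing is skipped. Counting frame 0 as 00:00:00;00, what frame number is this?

Complete 10-minute blocks: 5, each 17982 frames → 89910.
Remaining 7 whole minutes in the current block: 1800 + 6 × 1798 = 12588 frames.
Within the current minute: 58 × 30 + 28 − 2 = 1766 (labels ;00/;01 skipped at this minute). Total = 89910 + 12588 + 1766 = 104264.

104264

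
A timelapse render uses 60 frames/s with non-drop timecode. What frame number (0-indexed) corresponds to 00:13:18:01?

Total seconds to the label: (0 × 3600 + 13 × 60 + 18) = 798.
Frame index = 798 × 60 + 1 = 47881.

frame 47881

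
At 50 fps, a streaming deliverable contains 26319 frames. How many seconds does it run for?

Running time = 26319 / (50) = 526.38 s.

526.38 seconds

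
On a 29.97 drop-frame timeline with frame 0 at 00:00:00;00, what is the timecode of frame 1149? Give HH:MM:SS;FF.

00:00:38;09

Each 10-minute DF block holds 10 × 60 × 30 − 9 × 2 = 17982 frames. 1149 ÷ 17982 → 0 full blocks, remainder 1149.
Within the partial block the first minute is 1800 frames and each further minute 1798, so 0 further minute boundaries passed. Total skipped labels = 18 × 0 + 2 × 0 = 0.
Non-drop label index = 1149 + 0 = 1149; at 30 labels/s that is 00:00:38:09, i.e. DF 00:00:38;09.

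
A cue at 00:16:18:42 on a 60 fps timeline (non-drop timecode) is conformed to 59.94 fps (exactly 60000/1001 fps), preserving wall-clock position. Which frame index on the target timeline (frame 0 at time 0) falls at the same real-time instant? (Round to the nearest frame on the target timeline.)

frame 58663

Source frame index: (0×3600 + 16×60 + 18) × 60 + 42 = 58722.
Real time: 58722 / (60) = 9787/10 s.
Target frame: (9787/10) × (60000/1001) = 58722000/1001 ≈ 58663.337 → 58663.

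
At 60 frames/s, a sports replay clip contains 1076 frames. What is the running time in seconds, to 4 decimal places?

Running time = 1076 × 1/60 = 269/15 s ≈ 17.9333 s.

17.9333 seconds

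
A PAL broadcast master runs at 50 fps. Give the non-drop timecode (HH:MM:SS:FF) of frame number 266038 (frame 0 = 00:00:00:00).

01:28:40:38

266038 ÷ 50 = 5320 full seconds, remainder 38 frames.
5320 s = 1 h 28 min 40 s.
Timecode: 01:28:40:38.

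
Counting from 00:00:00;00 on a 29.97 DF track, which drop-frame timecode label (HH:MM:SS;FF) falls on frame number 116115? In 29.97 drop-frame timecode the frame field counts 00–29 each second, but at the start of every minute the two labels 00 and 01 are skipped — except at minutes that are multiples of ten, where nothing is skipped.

Ten DF minutes hold 17982 frames, so frame 116115 lies in block 6 (frames 107892–125873) with 8223 frames into that block.
The block's first minute is 1800 frames and the rest 1798 each; 8223 frames reaches minute 4, so 6 × 18 + 4 × 2 = 116 labels have been skipped so far.
Adding those back, label number 116115 + 116 = 116231 at 30 labels/s is 3874 s + 11 f = 1 h 4 min 34 s frame 11, i.e. 01:04:34;11.

01:04:34;11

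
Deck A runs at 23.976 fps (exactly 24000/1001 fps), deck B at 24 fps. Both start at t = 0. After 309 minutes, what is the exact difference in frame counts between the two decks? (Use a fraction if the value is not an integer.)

444960/1001 frames

309 min = 18540 s.
A emits 24000/1001 × 18540 = 444960000/1001 frames; B emits 24 × 18540 = 444960.
Difference = 444960/1001 frames (≈ 444.5155); B is ahead of A.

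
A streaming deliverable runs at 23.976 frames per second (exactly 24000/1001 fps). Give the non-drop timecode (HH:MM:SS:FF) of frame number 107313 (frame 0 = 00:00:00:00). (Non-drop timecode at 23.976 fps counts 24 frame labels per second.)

107313 ÷ 24 = 4471 full seconds, remainder 9 frames.
4471 s = 1 h 14 min 31 s.
Timecode: 01:14:31:09.

01:14:31:09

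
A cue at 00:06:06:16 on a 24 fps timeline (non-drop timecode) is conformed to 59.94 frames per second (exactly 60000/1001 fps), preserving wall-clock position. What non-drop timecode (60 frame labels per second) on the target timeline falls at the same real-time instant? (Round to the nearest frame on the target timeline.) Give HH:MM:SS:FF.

00:06:06:18

Source frame index: (0×3600 + 6×60 + 6) × 24 + 16 = 8800.
Real time: 8800 / (24) = 1100/3 s.
Target frame: (1100/3) × (60000/1001) = 2000000/91 ≈ 21978.022 → 21978.
At 60 labels/s: frame 21978 → 00:06:06:18.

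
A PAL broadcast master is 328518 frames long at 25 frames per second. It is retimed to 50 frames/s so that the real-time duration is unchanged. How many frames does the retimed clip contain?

657036 frames

Target frames = source frames × (target rate / source rate) = 328518 × (50)/(25) = 328518 × 2 = 657036.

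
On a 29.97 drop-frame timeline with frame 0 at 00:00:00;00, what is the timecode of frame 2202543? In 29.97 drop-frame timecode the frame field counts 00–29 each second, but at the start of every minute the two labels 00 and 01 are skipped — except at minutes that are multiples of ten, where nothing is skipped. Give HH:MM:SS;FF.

20:24:51;17

Each 10-minute DF block holds 10 × 60 × 30 − 9 × 2 = 17982 frames. 2202543 ÷ 17982 → 122 full blocks, remainder 8739.
Within the partial block the first minute is 1800 frames and each further minute 1798, so 4 further minute boundaries passed. Total skipped labels = 18 × 122 + 2 × 4 = 2204.
Non-drop label index = 2202543 + 2204 = 2204747; at 30 labels/s that is 20:24:51:17, i.e. DF 20:24:51;17.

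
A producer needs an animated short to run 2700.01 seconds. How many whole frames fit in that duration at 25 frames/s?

Frames = 2700.01 × 25 = 270001/4 ≈ 67500.2500.
Complete frames: 67500.

67500 frames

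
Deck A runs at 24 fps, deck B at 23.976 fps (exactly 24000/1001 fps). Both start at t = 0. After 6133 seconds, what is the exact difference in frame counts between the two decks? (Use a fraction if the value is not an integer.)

147192/1001 frames

A emits 24 × 6133 = 147192 frames; B emits 24000/1001 × 6133 = 147192000/1001.
Difference = 147192/1001 frames (≈ 147.0450); B is behind A.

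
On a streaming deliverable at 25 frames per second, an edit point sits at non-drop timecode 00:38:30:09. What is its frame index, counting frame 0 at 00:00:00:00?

57759

Total seconds to the label: (0 × 3600 + 38 × 60 + 30) = 2310.
Frame index = 2310 × 25 + 9 = 57759.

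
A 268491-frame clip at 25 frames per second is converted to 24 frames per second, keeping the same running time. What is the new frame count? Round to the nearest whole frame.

Frames at target rate = 268491 × (24) / (25) = 6443784/25 ≈ 257751.360.
Nearest whole frame: 257751.

257751 frames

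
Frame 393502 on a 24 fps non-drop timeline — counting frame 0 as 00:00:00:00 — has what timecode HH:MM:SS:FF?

04:33:15:22

393502 ÷ 24 = 16395 full seconds, remainder 22 frames.
16395 s = 4 h 33 min 15 s.
Timecode: 04:33:15:22.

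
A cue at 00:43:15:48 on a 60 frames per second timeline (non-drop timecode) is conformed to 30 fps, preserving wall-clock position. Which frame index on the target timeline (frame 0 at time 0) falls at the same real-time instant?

frame 77874

Source frame index: (0×3600 + 43×60 + 15) × 60 + 48 = 155748.
Real time: 155748 / (60) = 12979/5 s.
Target frame: (12979/5) × (30) = 77874.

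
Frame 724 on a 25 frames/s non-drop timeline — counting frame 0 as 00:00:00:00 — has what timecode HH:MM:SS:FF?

00:00:28:24

724 ÷ 25 = 28 full seconds, remainder 24 frames.
28 s = 0 h 0 min 28 s.
Timecode: 00:00:28:24.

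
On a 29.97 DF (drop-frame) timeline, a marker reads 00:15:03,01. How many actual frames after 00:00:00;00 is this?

27063

As if non-drop at 30 labels/s: (0 × 3600 + 15 × 60 + 3) × 30 + 1 = 27091.
Minute boundaries passed: 15; those not divisible by 10: 15 − 1 = 14; dropped labels = 2 × 14 = 28.
Actual frame index = 27091 − 28 = 27063.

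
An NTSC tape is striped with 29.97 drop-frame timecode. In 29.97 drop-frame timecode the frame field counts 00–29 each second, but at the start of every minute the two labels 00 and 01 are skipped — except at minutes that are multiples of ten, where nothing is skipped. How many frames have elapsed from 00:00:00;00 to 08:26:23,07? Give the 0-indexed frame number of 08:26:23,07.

910585

Complete 10-minute blocks: 50, each 17982 frames → 899100.
Remaining 6 whole minutes in the current block: 1800 + 5 × 1798 = 10790 frames.
Within the current minute: 23 × 30 + 7 − 2 = 695 (labels ;00/;01 skipped at this minute). Total = 899100 + 10790 + 695 = 910585.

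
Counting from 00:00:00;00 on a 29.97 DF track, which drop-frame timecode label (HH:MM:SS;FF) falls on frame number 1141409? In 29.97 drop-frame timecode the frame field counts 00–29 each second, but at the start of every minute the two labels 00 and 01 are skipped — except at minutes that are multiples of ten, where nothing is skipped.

10:34:45;01

Ten DF minutes hold 17982 frames, so frame 1141409 lies in block 63 (frames 1132866–1150847) with 8543 frames into that block.
The block's first minute is 1800 frames and the rest 1798 each; 8543 frames reaches minute 4, so 63 × 18 + 4 × 2 = 1142 labels have been skipped so far.
Adding those back, label number 1141409 + 1142 = 1142551 at 30 labels/s is 38085 s + 1 f = 10 h 34 min 45 s frame 1, i.e. 10:34:45;01.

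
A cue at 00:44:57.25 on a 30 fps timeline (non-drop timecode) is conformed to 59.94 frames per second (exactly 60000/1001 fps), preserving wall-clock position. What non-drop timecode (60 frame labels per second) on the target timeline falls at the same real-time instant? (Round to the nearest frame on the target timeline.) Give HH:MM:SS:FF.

00:44:55:08

Source frame index: (0×3600 + 44×60 + 57) × 30 + 25 = 80935.
Real time: 80935 / (30) = 16187/6 s.
Target frame: (16187/6) × (60000/1001) = 161870000/1001 ≈ 161708.292 → 161708.
At 60 labels/s: frame 161708 → 00:44:55:08.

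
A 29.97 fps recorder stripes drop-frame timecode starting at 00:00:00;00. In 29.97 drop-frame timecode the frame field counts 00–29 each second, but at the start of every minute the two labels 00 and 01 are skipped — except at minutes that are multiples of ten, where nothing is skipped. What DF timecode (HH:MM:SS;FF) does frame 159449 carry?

01:28:40;09

Each 10-minute DF block holds 10 × 60 × 30 − 9 × 2 = 17982 frames. 159449 ÷ 17982 → 8 full blocks, remainder 15593.
Within the partial block the first minute is 1800 frames and each further minute 1798, so 8 further minute boundaries passed. Total skipped labels = 18 × 8 + 2 × 8 = 160.
Non-drop label index = 159449 + 160 = 159609; at 30 labels/s that is 01:28:40:09, i.e. DF 01:28:40;09.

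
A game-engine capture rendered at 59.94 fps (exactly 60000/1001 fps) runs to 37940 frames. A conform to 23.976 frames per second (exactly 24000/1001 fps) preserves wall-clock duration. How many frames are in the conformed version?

Target frames = source frames × (target rate / source rate) = 37940 × (24000/1001)/(60000/1001) = 37940 × 2/5 = 15176.

15176 frames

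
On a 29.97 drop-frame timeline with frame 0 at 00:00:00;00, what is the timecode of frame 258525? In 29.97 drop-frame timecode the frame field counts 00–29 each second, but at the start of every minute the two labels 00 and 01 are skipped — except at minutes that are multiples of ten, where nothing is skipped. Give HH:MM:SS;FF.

Each 10-minute DF block holds 10 × 60 × 30 − 9 × 2 = 17982 frames. 258525 ÷ 17982 → 14 full blocks, remainder 6777.
Within the partial block the first minute is 1800 frames and each further minute 1798, so 3 further minute boundaries passed. Total skipped labels = 18 × 14 + 2 × 3 = 258.
Non-drop label index = 258525 + 258 = 258783; at 30 labels/s that is 02:23:46:03, i.e. DF 02:23:46;03.

02:23:46;03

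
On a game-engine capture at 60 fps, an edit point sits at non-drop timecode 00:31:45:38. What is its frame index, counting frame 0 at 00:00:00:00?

Total seconds to the label: (0 × 3600 + 31 × 60 + 45) = 1905.
Frame index = 1905 × 60 + 38 = 114338.

frame 114338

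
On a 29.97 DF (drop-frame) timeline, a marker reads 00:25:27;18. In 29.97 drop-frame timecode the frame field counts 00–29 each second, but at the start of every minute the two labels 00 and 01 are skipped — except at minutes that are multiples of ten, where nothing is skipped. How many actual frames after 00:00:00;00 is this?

45782

As if non-drop at 30 labels/s: (0 × 3600 + 25 × 60 + 27) × 30 + 18 = 45828.
Minute boundaries passed: 25; those not divisible by 10: 25 − 2 = 23; dropped labels = 2 × 23 = 46.
Actual frame index = 45828 − 46 = 45782.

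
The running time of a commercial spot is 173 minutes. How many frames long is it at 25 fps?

259500 frames

173 min = 10380 s.
Frames = 10380 × 25 = 259500.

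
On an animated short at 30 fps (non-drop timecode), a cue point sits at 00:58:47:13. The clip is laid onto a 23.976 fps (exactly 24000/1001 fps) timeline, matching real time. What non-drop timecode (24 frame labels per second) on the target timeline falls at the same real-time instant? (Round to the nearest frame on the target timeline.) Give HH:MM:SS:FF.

00:58:43:22

Source frame index: (0×3600 + 58×60 + 47) × 30 + 13 = 105823.
Real time: 105823 / (30) = 105823/30 s.
Target frame: (105823/30) × (24000/1001) = 84658400/1001 ≈ 84573.826 → 84574.
At 24 labels/s: frame 84574 → 00:58:43:22.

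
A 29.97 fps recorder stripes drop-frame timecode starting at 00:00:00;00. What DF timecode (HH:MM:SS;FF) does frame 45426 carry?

Ten DF minutes hold 17982 frames, so frame 45426 lies in block 2 (frames 35964–53945) with 9462 frames into that block.
The block's first minute is 1800 frames and the rest 1798 each; 9462 frames reaches minute 5, so 2 × 18 + 5 × 2 = 46 labels have been skipped so far.
Adding those back, label number 45426 + 46 = 45472 at 30 labels/s is 1515 s + 22 f = 0 h 25 min 15 s frame 22, i.e. 00:25:15;22.

00:25:15;22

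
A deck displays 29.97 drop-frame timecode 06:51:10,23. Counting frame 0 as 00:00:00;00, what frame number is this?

As if non-drop at 30 labels/s: (6 × 3600 + 51 × 60 + 10) × 30 + 23 = 740123.
Minute boundaries passed: 411; those not divisible by 10: 411 − 41 = 370; dropped labels = 2 × 370 = 740.
Actual frame index = 740123 − 740 = 739383.

739383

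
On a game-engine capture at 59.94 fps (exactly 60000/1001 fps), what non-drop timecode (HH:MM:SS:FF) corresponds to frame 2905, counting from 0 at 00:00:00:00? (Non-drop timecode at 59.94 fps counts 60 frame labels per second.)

00:00:48:25

2905 ÷ 60 = 48 full seconds, remainder 25 frames.
48 s = 0 h 0 min 48 s.
Timecode: 00:00:48:25.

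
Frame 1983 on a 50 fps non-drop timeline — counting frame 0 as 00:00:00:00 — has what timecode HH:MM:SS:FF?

1983 ÷ 50 = 39 full seconds, remainder 33 frames.
39 s = 0 h 0 min 39 s.
Timecode: 00:00:39:33.

00:00:39:33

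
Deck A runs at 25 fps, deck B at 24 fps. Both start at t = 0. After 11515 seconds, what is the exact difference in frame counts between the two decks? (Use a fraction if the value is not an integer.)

11515 frames

A emits 25 × 11515 = 287875 frames; B emits 24 × 11515 = 276360.
Difference = 11515 frames; B is behind A.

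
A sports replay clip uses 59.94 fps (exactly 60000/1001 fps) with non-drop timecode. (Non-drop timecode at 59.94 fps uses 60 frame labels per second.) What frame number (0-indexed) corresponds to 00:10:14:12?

frame 36852

Total seconds to the label: (0 × 3600 + 10 × 60 + 14) = 614.
Frame index = 614 × 60 + 12 = 36852.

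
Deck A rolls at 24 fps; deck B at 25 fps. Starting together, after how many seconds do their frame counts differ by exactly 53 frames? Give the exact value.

53 seconds

The gap grows by |25 − 24| = 1 frame per second.
Time for a 53-frame gap: 53 ÷ (1) = 53 s.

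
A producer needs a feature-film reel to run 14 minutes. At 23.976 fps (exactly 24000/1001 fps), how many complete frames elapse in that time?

20139 frames

14 min = 840 s.
Frames = 840 × 24000/1001 = 2880000/143 ≈ 20139.8601.
Complete frames: 20139.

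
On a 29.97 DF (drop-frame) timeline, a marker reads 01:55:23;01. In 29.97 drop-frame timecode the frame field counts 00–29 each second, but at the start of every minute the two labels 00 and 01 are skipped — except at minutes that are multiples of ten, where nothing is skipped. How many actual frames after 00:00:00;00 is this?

207483

Complete 10-minute blocks: 11, each 17982 frames → 197802.
Remaining 5 whole minutes in the current block: 1800 + 4 × 1798 = 8992 frames.
Within the current minute: 23 × 30 + 1 − 2 = 689 (labels ;00/;01 skipped at this minute). Total = 197802 + 8992 + 689 = 207483.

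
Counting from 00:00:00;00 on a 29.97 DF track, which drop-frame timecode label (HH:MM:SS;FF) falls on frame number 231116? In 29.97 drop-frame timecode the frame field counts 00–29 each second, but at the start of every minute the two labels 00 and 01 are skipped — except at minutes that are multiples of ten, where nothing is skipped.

Each 10-minute DF block holds 10 × 60 × 30 − 9 × 2 = 17982 frames. 231116 ÷ 17982 → 12 full blocks, remainder 15332.
Within the partial block the first minute is 1800 frames and each further minute 1798, so 8 further minute boundaries passed. Total skipped labels = 18 × 12 + 2 × 8 = 232.
Non-drop label index = 231116 + 232 = 231348; at 30 labels/s that is 02:08:31:18, i.e. DF 02:08:31;18.

02:08:31;18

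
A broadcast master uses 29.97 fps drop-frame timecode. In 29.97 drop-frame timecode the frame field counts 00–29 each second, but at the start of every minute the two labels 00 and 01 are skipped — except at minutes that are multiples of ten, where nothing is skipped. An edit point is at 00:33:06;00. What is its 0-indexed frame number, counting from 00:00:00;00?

As if non-drop at 30 labels/s: (0 × 3600 + 33 × 60 + 6) × 30 + 0 = 59580.
Minute boundaries passed: 33; those not divisible by 10: 33 − 3 = 30; dropped labels = 2 × 30 = 60.
Actual frame index = 59580 − 60 = 59520.

59520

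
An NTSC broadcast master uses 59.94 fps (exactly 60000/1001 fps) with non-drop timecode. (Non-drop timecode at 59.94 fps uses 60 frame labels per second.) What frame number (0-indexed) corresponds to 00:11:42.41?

Total seconds to the label: (0 × 3600 + 11 × 60 + 42) = 702.
Frame index = 702 × 60 + 41 = 42161.

42161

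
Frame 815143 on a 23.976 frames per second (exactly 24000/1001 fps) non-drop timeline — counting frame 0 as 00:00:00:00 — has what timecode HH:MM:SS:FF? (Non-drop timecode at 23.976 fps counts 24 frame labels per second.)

09:26:04:07

815143 ÷ 24 = 33964 full seconds, remainder 7 frames.
33964 s = 9 h 26 min 4 s.
Timecode: 09:26:04:07.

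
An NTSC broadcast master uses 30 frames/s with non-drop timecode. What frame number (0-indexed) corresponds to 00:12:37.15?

22725

Total seconds to the label: (0 × 3600 + 12 × 60 + 37) = 757.
Frame index = 757 × 30 + 15 = 22725.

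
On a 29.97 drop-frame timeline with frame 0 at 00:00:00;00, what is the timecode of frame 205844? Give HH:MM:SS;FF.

Ten DF minutes hold 17982 frames, so frame 205844 lies in block 11 (frames 197802–215783) with 8042 frames into that block.
The block's first minute is 1800 frames and the rest 1798 each; 8042 frames reaches minute 4, so 11 × 18 + 4 × 2 = 206 labels have been skipped so far.
Adding those back, label number 205844 + 206 = 206050 at 30 labels/s is 6868 s + 10 f = 1 h 54 min 28 s frame 10, i.e. 01:54:28;10.

01:54:28;10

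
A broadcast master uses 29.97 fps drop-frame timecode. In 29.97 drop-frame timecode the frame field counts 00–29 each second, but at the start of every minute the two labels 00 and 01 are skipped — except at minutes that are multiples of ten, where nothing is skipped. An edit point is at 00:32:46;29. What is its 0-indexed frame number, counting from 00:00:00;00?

As if non-drop at 30 labels/s: (0 × 3600 + 32 × 60 + 46) × 30 + 29 = 59009.
Minute boundaries passed: 32; those not divisible by 10: 32 − 3 = 29; dropped labels = 2 × 29 = 58.
Actual frame index = 59009 − 58 = 58951.

58951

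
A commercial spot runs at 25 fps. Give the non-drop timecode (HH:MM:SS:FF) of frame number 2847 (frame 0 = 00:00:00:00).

00:01:53:22

2847 ÷ 25 = 113 full seconds, remainder 22 frames.
113 s = 0 h 1 min 53 s.
Timecode: 00:01:53:22.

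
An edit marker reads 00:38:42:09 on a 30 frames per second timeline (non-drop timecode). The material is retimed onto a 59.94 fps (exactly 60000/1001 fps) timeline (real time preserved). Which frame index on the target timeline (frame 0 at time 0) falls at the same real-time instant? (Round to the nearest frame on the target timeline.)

Source frame index: (0×3600 + 38×60 + 42) × 30 + 9 = 69669.
Real time: 69669 / (30) = 23223/10 s.
Target frame: (23223/10) × (60000/1001) = 139338000/1001 ≈ 139198.801 → 139199.

frame 139199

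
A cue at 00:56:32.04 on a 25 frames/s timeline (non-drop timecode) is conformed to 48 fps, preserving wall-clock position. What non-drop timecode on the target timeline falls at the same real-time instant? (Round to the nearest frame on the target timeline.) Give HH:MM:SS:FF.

Source frame index: (0×3600 + 56×60 + 32) × 25 + 4 = 84804.
Real time: 84804 / (25) = 84804/25 s.
Target frame: (84804/25) × (48) = 4070592/25 ≈ 162823.680 → 162824.
At 48 labels/s: frame 162824 → 00:56:32:08.

00:56:32:08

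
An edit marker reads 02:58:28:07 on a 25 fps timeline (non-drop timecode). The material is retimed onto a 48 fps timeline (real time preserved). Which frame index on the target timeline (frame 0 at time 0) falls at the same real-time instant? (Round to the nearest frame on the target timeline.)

Source frame index: (2×3600 + 58×60 + 28) × 25 + 7 = 267707.
Real time: 267707 / (25) = 267707/25 s.
Target frame: (267707/25) × (48) = 12849936/25 ≈ 513997.440 → 513997.

frame 513997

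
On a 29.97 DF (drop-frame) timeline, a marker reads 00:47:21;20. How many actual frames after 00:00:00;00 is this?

Complete 10-minute blocks: 4, each 17982 frames → 71928.
Remaining 7 whole minutes in the current block: 1800 + 6 × 1798 = 12588 frames.
Within the current minute: 21 × 30 + 20 − 2 = 648 (labels ;00/;01 skipped at this minute). Total = 71928 + 12588 + 648 = 85164.

85164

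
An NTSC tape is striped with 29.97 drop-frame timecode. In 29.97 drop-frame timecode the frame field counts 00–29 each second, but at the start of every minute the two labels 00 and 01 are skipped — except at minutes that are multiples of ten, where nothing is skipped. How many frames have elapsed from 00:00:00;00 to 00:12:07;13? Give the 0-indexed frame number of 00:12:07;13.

Complete 10-minute blocks: 1, each 17982 frames → 17982.
Remaining 2 whole minutes in the current block: 1800 + 1 × 1798 = 3598 frames.
Within the current minute: 7 × 30 + 13 − 2 = 221 (labels ;00/;01 skipped at this minute). Total = 17982 + 3598 + 221 = 21801.

21801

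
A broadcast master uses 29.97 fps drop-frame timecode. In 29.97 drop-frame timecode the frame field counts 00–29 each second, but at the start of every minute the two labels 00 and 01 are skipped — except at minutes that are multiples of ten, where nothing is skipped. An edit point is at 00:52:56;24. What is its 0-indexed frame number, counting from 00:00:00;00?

As if non-drop at 30 labels/s: (0 × 3600 + 52 × 60 + 56) × 30 + 24 = 95304.
Minute boundaries passed: 52; those not divisible by 10: 52 − 5 = 47; dropped labels = 2 × 47 = 94.
Actual frame index = 95304 − 94 = 95210.

95210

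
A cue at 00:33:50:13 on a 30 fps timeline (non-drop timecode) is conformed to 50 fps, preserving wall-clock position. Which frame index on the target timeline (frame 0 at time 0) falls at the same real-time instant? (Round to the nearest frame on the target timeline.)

Source frame index: (0×3600 + 33×60 + 50) × 30 + 13 = 60913.
Real time: 60913 / (30) = 60913/30 s.
Target frame: (60913/30) × (50) = 304565/3 ≈ 101521.667 → 101522.

frame 101522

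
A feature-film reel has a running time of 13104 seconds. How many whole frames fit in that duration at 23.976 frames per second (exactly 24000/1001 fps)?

Frames = 13104 × 24000/1001 = 3456000/11 ≈ 314181.8182.
Complete frames: 314181.

314181 frames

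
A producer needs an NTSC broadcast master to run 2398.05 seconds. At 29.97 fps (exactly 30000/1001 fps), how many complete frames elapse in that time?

71869 frames

Frames = 2398.05 × 30000/1001 = 71941500/1001 ≈ 71869.6304.
Complete frames: 71869.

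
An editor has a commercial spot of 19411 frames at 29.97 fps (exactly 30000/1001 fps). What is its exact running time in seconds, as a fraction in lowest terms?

19430411/30000 seconds

Running time = 19411 ÷ (30000/1001) = 19411 × 1001/30000 = 19430411/30000 s.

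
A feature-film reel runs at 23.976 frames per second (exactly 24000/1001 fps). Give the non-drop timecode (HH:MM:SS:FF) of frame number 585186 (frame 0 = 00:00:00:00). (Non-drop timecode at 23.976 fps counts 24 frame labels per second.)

585186 ÷ 24 = 24382 full seconds, remainder 18 frames.
24382 s = 6 h 46 min 22 s.
Timecode: 06:46:22:18.

06:46:22:18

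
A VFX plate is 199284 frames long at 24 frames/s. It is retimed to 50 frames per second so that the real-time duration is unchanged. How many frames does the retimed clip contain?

415175 frames

Frames at target rate = 199284 × (50) / (24) = 415175.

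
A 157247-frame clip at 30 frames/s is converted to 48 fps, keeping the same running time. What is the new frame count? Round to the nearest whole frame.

Frames at target rate = 157247 × (48) / (30) = 1257976/5 ≈ 251595.200.
Nearest whole frame: 251595.

251595 frames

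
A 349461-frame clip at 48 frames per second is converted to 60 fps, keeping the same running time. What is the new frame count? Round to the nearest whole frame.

Frames at target rate = 349461 × (60) / (48) = 1747305/4 ≈ 436826.250.
Nearest whole frame: 436826.

436826 frames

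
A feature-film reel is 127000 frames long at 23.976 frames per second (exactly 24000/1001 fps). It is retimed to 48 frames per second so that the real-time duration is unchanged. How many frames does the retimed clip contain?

Target frames = source frames × (target rate / source rate) = 127000 × (48)/(24000/1001) = 127000 × 1001/500 = 254254.

254254 frames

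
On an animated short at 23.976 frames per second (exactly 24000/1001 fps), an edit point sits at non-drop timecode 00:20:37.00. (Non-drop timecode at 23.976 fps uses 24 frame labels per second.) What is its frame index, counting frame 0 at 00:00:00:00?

Total seconds to the label: (0 × 3600 + 20 × 60 + 37) = 1237.
Frame index = 1237 × 24 + 0 = 29688.

frame 29688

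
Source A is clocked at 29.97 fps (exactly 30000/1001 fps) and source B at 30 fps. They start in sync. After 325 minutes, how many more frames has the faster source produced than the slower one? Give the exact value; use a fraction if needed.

325 min = 19500 s.
A emits 30000/1001 × 19500 = 45000000/77 frames; B emits 30 × 19500 = 585000.
Difference = 45000/77 frames (≈ 584.4156); B is ahead of A.

45000/77 frames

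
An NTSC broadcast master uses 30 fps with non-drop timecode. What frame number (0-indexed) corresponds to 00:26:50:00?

Total seconds to the label: (0 × 3600 + 26 × 60 + 50) = 1610.
Frame index = 1610 × 30 + 0 = 48300.

frame 48300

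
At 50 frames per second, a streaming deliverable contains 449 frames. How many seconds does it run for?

Running time = 449 / (50) = 8.98 s.

8.98 seconds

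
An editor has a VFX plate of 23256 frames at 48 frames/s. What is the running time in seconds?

484.5 seconds

Running time = 23256 / (48) = 484.5 s.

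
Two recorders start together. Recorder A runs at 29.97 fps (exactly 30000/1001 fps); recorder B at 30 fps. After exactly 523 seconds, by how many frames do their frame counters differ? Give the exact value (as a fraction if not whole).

15690/1001 frames

A emits 30000/1001 × 523 = 15690000/1001 frames; B emits 30 × 523 = 15690.
Difference = 15690/1001 frames (≈ 15.6743); B is ahead of A.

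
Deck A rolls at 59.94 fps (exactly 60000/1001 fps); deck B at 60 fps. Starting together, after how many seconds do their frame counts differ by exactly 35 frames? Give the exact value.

7007/12 seconds

The gap grows by |60 − 60000/1001| = 60/1001 frames per second.
Time for a 35-frame gap: 35 ÷ (60/1001) = 7007/12 s.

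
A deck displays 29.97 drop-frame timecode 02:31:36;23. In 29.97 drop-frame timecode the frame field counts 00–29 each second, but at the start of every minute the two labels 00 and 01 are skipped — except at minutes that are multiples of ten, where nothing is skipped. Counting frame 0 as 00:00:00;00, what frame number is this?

As if non-drop at 30 labels/s: (2 × 3600 + 31 × 60 + 36) × 30 + 23 = 272903.
Minute boundaries passed: 151; those not divisible by 10: 151 − 15 = 136; dropped labels = 2 × 136 = 272.
Actual frame index = 272903 − 272 = 272631.

272631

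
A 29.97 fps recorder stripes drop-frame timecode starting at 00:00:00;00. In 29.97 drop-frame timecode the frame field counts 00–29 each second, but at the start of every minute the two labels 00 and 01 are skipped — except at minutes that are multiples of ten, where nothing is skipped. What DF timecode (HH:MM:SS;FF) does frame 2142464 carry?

19:51:26;28

Each 10-minute DF block holds 10 × 60 × 30 − 9 × 2 = 17982 frames. 2142464 ÷ 17982 → 119 full blocks, remainder 2606.
Within the partial block the first minute is 1800 frames and each further minute 1798, so 1 further minute boundary passed. Total skipped labels = 18 × 119 + 2 × 1 = 2144.
Non-drop label index = 2142464 + 2144 = 2144608; at 30 labels/s that is 19:51:26:28, i.e. DF 19:51:26;28.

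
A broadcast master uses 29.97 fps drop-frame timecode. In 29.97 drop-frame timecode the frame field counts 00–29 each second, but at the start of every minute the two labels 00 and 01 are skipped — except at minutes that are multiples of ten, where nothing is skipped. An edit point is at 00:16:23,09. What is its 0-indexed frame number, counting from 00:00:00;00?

Complete 10-minute blocks: 1, each 17982 frames → 17982.
Remaining 6 whole minutes in the current block: 1800 + 5 × 1798 = 10790 frames.
Within the current minute: 23 × 30 + 9 − 2 = 697 (labels ;00/;01 skipped at this minute). Total = 17982 + 10790 + 697 = 29469.

29469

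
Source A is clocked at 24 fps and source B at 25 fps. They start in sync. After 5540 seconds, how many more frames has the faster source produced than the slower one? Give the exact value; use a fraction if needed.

A emits 24 × 5540 = 132960 frames; B emits 25 × 5540 = 138500.
Difference = 5540 frames; B is ahead of A.

5540 frames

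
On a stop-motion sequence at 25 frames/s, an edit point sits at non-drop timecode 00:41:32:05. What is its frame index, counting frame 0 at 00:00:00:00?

Total seconds to the label: (0 × 3600 + 41 × 60 + 32) = 2492.
Frame index = 2492 × 25 + 5 = 62305.

frame 62305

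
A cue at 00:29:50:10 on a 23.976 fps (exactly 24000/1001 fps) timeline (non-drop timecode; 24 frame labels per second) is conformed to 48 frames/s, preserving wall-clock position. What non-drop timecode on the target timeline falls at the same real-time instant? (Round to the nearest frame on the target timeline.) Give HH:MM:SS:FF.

00:29:52:10

Source frame index: (0×3600 + 29×60 + 50) × 24 + 10 = 42970.
Real time: 42970 / (24000/1001) = 4301297/2400 s.
Target frame: (4301297/2400) × (48) = 4301297/50 ≈ 86025.940 → 86026.
At 48 labels/s: frame 86026 → 00:29:52:10.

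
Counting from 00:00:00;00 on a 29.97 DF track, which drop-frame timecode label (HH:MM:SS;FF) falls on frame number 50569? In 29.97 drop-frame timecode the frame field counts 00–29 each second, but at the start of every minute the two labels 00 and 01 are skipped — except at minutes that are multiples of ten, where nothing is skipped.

00:28:07;11

Ten DF minutes hold 17982 frames, so frame 50569 lies in block 2 (frames 35964–53945) with 14605 frames into that block.
The block's first minute is 1800 frames and the rest 1798 each; 14605 frames reaches minute 8, so 2 × 18 + 8 × 2 = 52 labels have been skipped so far.
Adding those back, label number 50569 + 52 = 50621 at 30 labels/s is 1687 s + 11 f = 0 h 28 min 7 s frame 11, i.e. 00:28:07;11.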